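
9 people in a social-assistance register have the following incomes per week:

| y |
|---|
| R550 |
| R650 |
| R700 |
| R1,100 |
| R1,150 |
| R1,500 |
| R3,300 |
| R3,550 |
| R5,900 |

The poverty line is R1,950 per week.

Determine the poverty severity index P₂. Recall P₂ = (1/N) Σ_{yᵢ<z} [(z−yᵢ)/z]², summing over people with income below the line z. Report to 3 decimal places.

Incomes under z: R550, R650, R700, R1,100, R1,150, R1,500 (q = 6 of N = 9).
Relative gaps: (1950−550)/1950 = 0.7179; (1950−650)/1950 = 0.6667; (1950−700)/1950 = 0.6410; (1950−1100)/1950 = 0.4359; (1950−1150)/1950 = 0.4103; (1950−1500)/1950 = 0.2308.
Squared: 0.5155; 0.4444; 0.4109; 0.1900; 0.1683; 0.0533.
Sum = 1.782380; P₂ = 1.782380 / 9 = 0.198.

0.198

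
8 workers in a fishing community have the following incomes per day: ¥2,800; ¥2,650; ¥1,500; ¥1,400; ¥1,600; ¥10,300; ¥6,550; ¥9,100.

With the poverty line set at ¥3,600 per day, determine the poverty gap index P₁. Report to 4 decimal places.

Below z: ¥1,400, ¥1,500, ¥1,600, ¥2,650, ¥2,800 (q = 5 of N = 8).
Normalized shortfalls: (3600−1400)/3600 = 0.6111; (3600−1500)/3600 = 0.5833; (3600−1600)/3600 = 0.5556; (3600−2650)/3600 = 0.2639; (3600−2800)/3600 = 0.2222.
Σ = 2.236111. Dividing by the full population N = 8 gives P₁ = 0.2795.

0.2795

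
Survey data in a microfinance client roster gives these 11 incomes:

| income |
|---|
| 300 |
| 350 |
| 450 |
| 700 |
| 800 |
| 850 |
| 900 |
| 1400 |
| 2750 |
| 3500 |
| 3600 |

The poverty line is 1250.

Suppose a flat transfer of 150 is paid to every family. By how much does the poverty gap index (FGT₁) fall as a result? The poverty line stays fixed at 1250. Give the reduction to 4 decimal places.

Before: below the line — 300, 350, 450, 700, 800, 850, 900; poverty gap index (FGT₁) = 0.320000.
After the 150 transfer: below the line — 450, 500, 600, 850, 950, 1000, 1050; poverty gap index (FGT₁) = 0.243636.
Reduction = 0.320000 − 0.243636 = 0.0764.

0.0764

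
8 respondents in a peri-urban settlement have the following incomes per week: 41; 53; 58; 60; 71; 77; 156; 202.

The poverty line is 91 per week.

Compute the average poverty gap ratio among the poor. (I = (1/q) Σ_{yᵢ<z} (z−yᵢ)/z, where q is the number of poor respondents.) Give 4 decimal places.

0.3407

Poor units: 41, 53, 58, 60, 71, 77 (q = 6 of N = 8).
Shortfall ratios (z−y)/z: 0.5495, 0.4176, 0.3626, 0.3407, 0.2198, 0.1538; sum = 2.043956.
I averages over the q = 6 poor units only: 2.043956 / 6 = 0.3407.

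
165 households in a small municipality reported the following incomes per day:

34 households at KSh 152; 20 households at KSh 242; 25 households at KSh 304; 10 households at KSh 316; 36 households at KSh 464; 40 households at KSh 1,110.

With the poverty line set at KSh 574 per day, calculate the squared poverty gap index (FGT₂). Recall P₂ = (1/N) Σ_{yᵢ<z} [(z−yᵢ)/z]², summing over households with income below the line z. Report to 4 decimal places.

Incomes under z: 34×KSh 152, 20×KSh 242, 25×KSh 304, 10×KSh 316, 36×KSh 464 (q = 125 of N = 165).
Gap ratios (z−y)/z: (574−152)/574 = 0.7352 (×34); (574−242)/574 = 0.5784 (×20); (574−304)/574 = 0.4704 (×25); (574−316)/574 = 0.4495 (×10); (574−464)/574 = 0.1916 (×36).
Squared: 0.5405 (×34); 0.3345 (×20); 0.2213 (×25); 0.2020 (×10); 0.0367 (×36).
Sum = 33.942005; P₂ = 33.942005 / 165 = 0.2057.

0.2057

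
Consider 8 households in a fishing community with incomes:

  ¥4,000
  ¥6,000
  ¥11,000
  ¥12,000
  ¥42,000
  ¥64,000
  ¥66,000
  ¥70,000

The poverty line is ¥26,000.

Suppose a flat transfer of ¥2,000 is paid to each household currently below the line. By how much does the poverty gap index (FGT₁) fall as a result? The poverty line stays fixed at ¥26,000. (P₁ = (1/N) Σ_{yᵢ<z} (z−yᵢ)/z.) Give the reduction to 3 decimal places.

Before: below the line — ¥4,000, ¥6,000, ¥11,000, ¥12,000; poverty gap index (FGT₁) = 0.34135.
After the ¥2,000 transfer: below the line — ¥6,000, ¥8,000, ¥13,000, ¥14,000; poverty gap index (FGT₁) = 0.30288.
Reduction = 0.34135 − 0.30288 = 0.038.

0.038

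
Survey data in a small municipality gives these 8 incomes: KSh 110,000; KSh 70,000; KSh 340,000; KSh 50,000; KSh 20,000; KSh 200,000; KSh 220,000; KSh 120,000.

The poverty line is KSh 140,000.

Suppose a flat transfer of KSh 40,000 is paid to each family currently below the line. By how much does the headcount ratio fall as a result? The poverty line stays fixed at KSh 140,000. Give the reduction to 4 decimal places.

0.2500

Before: below the line — KSh 20,000, KSh 50,000, KSh 70,000, KSh 110,000, KSh 120,000; headcount ratio = 0.625000.
After the KSh 40,000 transfer: below the line — KSh 60,000, KSh 90,000, KSh 110,000; headcount ratio = 0.375000.
Reduction = 0.625000 − 0.375000 = 0.2500.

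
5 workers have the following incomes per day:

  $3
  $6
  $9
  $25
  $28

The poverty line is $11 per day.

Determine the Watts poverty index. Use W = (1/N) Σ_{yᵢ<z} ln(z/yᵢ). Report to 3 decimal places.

Poor units: $3, $6, $9 (q = 3 of N = 5).
Log gaps: ln(11/3) = 1.2993; ln(11/6) = 0.6061; ln(11/9) = 0.2007.
W = 2.106089 / 5 = 0.421.

0.421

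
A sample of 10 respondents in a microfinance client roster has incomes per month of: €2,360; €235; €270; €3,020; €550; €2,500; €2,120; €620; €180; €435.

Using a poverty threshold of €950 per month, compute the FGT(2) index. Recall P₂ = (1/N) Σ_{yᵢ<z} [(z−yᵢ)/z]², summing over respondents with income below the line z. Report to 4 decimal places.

Poor units: €180, €235, €270, €435, €550, €620 (q = 6 of N = 10).
Relative gaps: (950−180)/950 = 0.8105; (950−235)/950 = 0.7526; (950−270)/950 = 0.7158; (950−435)/950 = 0.5421; (950−550)/950 = 0.4211; (950−620)/950 = 0.3474.
Squared: 0.6570; 0.5665; 0.5124; 0.2939; 0.1773; 0.1207.
Sum = 2.327590; P₂ = 2.327590 / 10 = 0.2328.

0.2328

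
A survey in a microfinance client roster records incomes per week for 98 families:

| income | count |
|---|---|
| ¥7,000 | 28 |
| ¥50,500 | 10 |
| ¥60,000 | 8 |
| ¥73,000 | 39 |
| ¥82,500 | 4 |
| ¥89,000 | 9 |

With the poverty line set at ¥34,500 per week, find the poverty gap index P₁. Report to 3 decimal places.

Below z: 28×¥7,000 (q = 28 of N = 98).
Normalized shortfalls: (34500−7000)/34500 = 0.7971 (×28).
Sum of shortfalls = 22.318841; P₁ averages over all N: 22.318841 / 98 = 0.228.

0.228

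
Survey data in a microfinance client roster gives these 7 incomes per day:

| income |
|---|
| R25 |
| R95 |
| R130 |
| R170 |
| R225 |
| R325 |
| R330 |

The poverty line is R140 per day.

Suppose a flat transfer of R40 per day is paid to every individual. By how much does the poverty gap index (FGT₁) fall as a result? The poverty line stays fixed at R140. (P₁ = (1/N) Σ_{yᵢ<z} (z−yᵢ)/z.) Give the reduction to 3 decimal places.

Before: below the line — R25, R95, R130; poverty gap index (FGT₁) = 0.17347.
After the R40 transfer: below the line — R65, R135; poverty gap index (FGT₁) = 0.08163.
Reduction = 0.17347 − 0.08163 = 0.092.

0.092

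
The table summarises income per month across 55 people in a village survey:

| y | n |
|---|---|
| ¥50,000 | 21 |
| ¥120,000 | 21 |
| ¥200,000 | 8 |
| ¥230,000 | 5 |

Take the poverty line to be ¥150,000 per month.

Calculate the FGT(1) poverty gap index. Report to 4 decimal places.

0.3309

Below the line: 21×¥50,000, 21×¥120,000 (q = 42 of N = 55).
Gap ratios (z−y)/z: (150000−50000)/150000 = 0.6667 (×21); (150000−120000)/150000 = 0.2000 (×21).
Sum of shortfalls = 18.200000; P₁ averages over all N: 18.200000 / 55 = 0.3309.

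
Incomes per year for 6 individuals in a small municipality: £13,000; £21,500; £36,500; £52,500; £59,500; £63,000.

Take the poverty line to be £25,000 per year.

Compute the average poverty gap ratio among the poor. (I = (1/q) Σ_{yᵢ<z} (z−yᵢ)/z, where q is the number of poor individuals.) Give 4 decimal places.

0.3100

Poor units: £13,000, £21,500 (q = 2 of N = 6).
Shortfall ratios (z−y)/z: 0.4800, 0.1400; sum = 0.620000.
The income-gap ratio divides by q (the poor only): 0.620000 / 2 = 0.3100.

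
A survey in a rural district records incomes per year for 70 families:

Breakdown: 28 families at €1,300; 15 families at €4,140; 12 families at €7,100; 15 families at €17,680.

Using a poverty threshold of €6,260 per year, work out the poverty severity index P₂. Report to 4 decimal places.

Below z: 28×€1,300, 15×€4,140 (q = 43 of N = 70).
Relative gaps: (6260−1300)/6260 = 0.7923 (×28); (6260−4140)/6260 = 0.3387 (×15).
Squared: 0.6278 (×28); 0.1147 (×15).
Sum = 19.298472; P₂ = 19.298472 / 70 = 0.2757.

0.2757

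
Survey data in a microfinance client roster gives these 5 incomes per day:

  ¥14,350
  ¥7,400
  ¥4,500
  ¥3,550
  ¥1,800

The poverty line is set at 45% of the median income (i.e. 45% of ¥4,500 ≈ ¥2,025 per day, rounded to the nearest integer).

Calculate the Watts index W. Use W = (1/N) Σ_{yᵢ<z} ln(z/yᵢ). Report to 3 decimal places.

0.024

Incomes under z: ¥1,800 (q = 1 of N = 5).
Log shortfalls: ln(2025/1800) = 0.1178.
W = 0.117783 / 5 = 0.024.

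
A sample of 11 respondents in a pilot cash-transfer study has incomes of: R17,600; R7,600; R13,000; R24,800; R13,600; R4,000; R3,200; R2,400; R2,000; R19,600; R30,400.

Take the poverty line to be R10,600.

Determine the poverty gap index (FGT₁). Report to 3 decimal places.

Below z: R2,000, R2,400, R3,200, R4,000, R7,600 (q = 5 of N = 11).
Normalized shortfalls: (10600−2000)/10600 = 0.8113; (10600−2400)/10600 = 0.7736; (10600−3200)/10600 = 0.6981; (10600−4000)/10600 = 0.6226; (10600−7600)/10600 = 0.2830.
Sum of shortfalls = 3.188679; P₁ averages over all N: 3.188679 / 11 = 0.290.

0.290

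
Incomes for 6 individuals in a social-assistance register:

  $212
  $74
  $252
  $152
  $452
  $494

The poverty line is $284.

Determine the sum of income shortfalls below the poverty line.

$446

Incomes under z: $74, $152, $212, $252 (q = 4 of N = 6).
Individual gaps: 284−74 = 210; 284−152 = 132; 284−212 = 72; 284−252 = 32.
Aggregate gap = $446.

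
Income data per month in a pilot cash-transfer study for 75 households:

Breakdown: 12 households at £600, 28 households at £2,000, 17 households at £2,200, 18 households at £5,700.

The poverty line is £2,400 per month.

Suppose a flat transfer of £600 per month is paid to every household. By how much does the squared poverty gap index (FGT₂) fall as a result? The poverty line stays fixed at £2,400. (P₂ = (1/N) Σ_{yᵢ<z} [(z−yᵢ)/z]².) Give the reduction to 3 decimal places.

0.062

Before: below the line — 12×£600, 28×£2,000, 17×£2,200; squared poverty gap index (FGT₂) = 0.10194.
After the £600 transfer: below the line — 12×£1,200; squared poverty gap index (FGT₂) = 0.04000.
Reduction = 0.10194 − 0.04000 = 0.062.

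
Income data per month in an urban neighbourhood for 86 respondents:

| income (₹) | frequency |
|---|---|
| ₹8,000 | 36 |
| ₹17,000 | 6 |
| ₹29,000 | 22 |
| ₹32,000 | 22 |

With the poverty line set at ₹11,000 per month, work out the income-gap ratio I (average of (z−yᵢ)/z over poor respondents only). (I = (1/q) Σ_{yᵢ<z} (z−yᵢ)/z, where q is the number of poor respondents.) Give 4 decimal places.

0.2727

Below z: 36×₹8,000 (q = 36 of N = 86).
Relative gaps: 0.2727 (×36); sum = 9.818182.
I averages over the q = 36 poor units only: 9.818182 / 36 = 0.2727.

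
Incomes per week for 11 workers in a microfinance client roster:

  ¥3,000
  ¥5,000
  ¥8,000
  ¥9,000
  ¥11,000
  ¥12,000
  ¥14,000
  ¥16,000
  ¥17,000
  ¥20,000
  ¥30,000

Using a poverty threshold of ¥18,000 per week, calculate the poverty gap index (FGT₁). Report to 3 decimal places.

Incomes under z: ¥3,000, ¥5,000, ¥8,000, ¥9,000, ¥11,000, ¥12,000, ¥14,000, ¥16,000, ¥17,000 (q = 9 of N = 11).
Relative gaps: (18000−3000)/18000 = 0.8333; (18000−5000)/18000 = 0.7222; (18000−8000)/18000 = 0.5556; (18000−9000)/18000 = 0.5000; (18000−11000)/18000 = 0.3889; (18000−12000)/18000 = 0.3333; (18000−14000)/18000 = 0.2222; (18000−16000)/18000 = 0.1111; (18000−17000)/18000 = 0.0556.
Σ = 3.722222. Dividing by the full population N = 11 gives P₁ = 0.338.

0.338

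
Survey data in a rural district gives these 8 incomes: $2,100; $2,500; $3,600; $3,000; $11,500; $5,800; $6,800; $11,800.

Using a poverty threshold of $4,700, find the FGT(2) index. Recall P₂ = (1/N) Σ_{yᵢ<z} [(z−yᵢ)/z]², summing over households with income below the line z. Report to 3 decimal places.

Poor units: $2,100, $2,500, $3,000, $3,600 (q = 4 of N = 8).
Shortfall ratios: (4700−2100)/4700 = 0.5532; (4700−2500)/4700 = 0.4681; (4700−3000)/4700 = 0.3617; (4700−3600)/4700 = 0.2340.
Squared: 0.3060; 0.2191; 0.1308; 0.0548.
Sum = 0.710729; P₂ = 0.710729 / 8 = 0.089.

0.089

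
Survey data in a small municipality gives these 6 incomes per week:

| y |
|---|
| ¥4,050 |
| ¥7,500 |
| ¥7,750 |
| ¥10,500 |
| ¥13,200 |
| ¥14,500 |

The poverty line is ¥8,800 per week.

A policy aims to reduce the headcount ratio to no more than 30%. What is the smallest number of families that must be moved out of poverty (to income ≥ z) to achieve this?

2

3 of the 6 families are poor, so H = 3/6 = 0.500.
A headcount ratio of at most 30% allows at most ⌊0.30 × 6⌋ = 1 poor families.
So at least 3 − 1 = 2 must be lifted.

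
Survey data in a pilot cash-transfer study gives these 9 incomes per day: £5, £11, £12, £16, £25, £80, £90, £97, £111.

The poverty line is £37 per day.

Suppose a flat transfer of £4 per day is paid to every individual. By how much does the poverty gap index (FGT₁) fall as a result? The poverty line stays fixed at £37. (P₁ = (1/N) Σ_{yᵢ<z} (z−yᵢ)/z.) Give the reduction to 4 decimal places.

0.0601

Before: below the line — £5, £11, £12, £16, £25; poverty gap index (FGT₁) = 0.348348.
After the £4 transfer: below the line — £9, £15, £16, £20, £29; poverty gap index (FGT₁) = 0.288288.
Reduction = 0.348348 − 0.288288 = 0.0601.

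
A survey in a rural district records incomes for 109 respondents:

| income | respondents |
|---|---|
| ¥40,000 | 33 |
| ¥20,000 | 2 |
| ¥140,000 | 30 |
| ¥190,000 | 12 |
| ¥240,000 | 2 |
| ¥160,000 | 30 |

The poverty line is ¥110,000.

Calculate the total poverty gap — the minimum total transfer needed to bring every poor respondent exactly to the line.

¥2,490,000

Poor units: 2×¥20,000, 33×¥40,000 (q = 35 of N = 109).
Individual gaps: 2×(110000−20000) = 180000; 33×(110000−40000) = 2310000.
Aggregate gap = ¥2,490,000.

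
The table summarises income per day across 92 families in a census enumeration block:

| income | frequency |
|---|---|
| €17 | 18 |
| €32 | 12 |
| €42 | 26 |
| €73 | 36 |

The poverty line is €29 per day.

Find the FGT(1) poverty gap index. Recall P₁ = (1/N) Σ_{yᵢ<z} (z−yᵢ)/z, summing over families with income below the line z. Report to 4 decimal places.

Below z: 18×€17 (q = 18 of N = 92).
Shortfall ratios: (29−17)/29 = 0.4138 (×18).
Sum of shortfalls = 7.448276; P₁ averages over all N: 7.448276 / 92 = 0.0810.

0.0810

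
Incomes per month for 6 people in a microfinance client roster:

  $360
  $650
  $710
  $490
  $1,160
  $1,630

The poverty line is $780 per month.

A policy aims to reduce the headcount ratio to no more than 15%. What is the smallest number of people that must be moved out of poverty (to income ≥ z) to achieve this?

4

Currently q = 4 of N = 6 are below the line (H = 0.667).
A headcount ratio of at most 15% allows at most ⌊0.15 × 6⌋ = 0 poor people.
So at least 4 − 0 = 4 must be lifted.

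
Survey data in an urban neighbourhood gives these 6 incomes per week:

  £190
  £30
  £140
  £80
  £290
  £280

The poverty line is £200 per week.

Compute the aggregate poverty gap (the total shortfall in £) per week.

£360

Below z: £30, £80, £140, £190 (q = 4 of N = 6).
Individual gaps: 200−30 = 170; 200−80 = 120; 200−140 = 60; 200−190 = 10.
Aggregate gap = £360.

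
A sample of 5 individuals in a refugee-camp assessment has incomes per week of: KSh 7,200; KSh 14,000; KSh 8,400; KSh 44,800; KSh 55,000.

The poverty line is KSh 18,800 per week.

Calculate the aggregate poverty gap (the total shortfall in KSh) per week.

Poor units: KSh 7,200, KSh 8,400, KSh 14,000 (q = 3 of N = 5).
Individual gaps: 18800−7200 = 11600; 18800−8400 = 10400; 18800−14000 = 4800.
Aggregate gap = KSh 26,800.

KSh 26,800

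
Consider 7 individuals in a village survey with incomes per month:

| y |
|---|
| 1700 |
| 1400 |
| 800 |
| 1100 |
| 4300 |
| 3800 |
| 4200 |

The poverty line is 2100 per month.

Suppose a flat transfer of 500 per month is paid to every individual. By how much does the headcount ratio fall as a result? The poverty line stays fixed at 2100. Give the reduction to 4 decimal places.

0.1429

Before: below the line — 800, 1100, 1400, 1700; headcount ratio = 0.571429.
After the 500 transfer: below the line — 1300, 1600, 1900; headcount ratio = 0.428571.
Reduction = 0.571429 − 0.428571 = 0.1429.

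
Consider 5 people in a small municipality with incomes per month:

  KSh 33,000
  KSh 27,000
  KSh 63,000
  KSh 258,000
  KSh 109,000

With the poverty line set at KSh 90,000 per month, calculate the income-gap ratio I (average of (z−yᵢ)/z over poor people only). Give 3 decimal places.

0.544

Incomes under z: KSh 27,000, KSh 33,000, KSh 63,000 (q = 3 of N = 5).
Shortfall ratios (z−y)/z: 0.7000, 0.6333, 0.3000; sum = 1.633333.
I averages over the q = 3 poor units only: 1.633333 / 3 = 0.544.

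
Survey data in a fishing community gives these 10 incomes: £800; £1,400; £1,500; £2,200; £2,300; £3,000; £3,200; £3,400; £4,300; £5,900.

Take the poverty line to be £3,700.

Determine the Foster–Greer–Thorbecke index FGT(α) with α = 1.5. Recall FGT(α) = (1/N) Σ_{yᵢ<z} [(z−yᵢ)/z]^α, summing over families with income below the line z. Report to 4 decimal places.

Poor units: £800, £1,400, £1,500, £2,200, £2,300, £3,000, £3,200, £3,400 (q = 8 of N = 10).
Normalized shortfalls: (3700−800)/3700 = 0.7838; (3700−1400)/3700 = 0.6216; (3700−1500)/3700 = 0.5946; (3700−2200)/3700 = 0.4054; (3700−2300)/3700 = 0.3784; (3700−3000)/3700 = 0.1892; (3700−3200)/3700 = 0.1351; (3700−3400)/3700 = 0.0811.
Raised to α = 1.5: 0.69390; 0.49011; 0.45849; 0.25813; 0.23275; 0.08229; 0.04968; 0.02309.
Sum = 2.288424; FGT(1.5) = 2.288424 / 10 = 0.2288.

0.2288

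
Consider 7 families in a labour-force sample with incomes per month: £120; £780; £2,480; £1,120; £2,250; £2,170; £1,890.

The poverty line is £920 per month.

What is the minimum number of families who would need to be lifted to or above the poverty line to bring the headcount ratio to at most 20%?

1

2 of the 7 families are poor, so H = 2/7 = 0.286.
A headcount ratio of at most 20% allows at most ⌊0.20 × 7⌋ = 1 poor families.
So at least 2 − 1 = 1 must be lifted.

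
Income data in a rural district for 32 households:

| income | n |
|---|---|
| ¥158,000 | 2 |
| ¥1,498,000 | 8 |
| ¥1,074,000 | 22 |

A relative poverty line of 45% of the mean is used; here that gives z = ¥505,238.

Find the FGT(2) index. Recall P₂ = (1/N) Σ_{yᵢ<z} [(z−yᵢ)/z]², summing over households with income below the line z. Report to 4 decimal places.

0.0295

Below z: 2×¥158,000 (q = 2 of N = 32).
Gap ratios (z−y)/z: (505238−158000)/505238 = 0.6873 (×2).
Squared: 0.4723 (×2).
Sum = 0.944697; P₂ = 0.944697 / 32 = 0.0295.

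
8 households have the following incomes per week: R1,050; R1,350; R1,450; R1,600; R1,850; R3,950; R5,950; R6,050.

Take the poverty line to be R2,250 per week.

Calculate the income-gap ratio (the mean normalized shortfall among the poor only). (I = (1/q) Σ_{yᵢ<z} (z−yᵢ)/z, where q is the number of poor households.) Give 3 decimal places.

Below z: R1,050, R1,350, R1,450, R1,600, R1,850 (q = 5 of N = 8).
Relative gaps: 0.5333, 0.4000, 0.3556, 0.2889, 0.1778; sum = 1.755556.
The income-gap ratio divides by q (the poor only): 1.755556 / 5 = 0.351.

0.351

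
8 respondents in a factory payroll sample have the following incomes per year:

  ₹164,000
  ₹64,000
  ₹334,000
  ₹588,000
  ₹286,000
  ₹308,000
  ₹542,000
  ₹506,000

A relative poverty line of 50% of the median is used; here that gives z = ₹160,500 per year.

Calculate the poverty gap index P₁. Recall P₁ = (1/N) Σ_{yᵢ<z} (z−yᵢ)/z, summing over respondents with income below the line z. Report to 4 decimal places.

Below the line: ₹64,000 (q = 1 of N = 8).
Relative gaps: (160500−64000)/160500 = 0.6012.
Sum of shortfalls = 0.601246; P₁ averages over all N: 0.601246 / 8 = 0.0752.

0.0752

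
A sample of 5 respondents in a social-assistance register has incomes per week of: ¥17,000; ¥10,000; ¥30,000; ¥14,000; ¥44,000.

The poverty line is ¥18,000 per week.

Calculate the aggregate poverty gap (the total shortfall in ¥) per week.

¥13,000

Poor units: ¥10,000, ¥14,000, ¥17,000 (q = 3 of N = 5).
Individual gaps: 18000−10000 = 8000; 18000−14000 = 4000; 18000−17000 = 1000.
Aggregate gap = ¥13,000.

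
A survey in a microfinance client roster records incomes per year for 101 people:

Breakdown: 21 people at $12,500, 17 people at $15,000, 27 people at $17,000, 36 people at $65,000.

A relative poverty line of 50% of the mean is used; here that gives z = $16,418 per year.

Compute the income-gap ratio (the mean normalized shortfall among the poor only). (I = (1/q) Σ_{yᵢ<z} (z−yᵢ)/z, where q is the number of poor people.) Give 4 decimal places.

Below z: 21×$12,500, 17×$15,000 (q = 38 of N = 101).
Relative gaps: 0.2386 (×21), 0.0864 (×17); sum = 6.479717.
The income-gap ratio divides by q (the poor only): 6.479717 / 38 = 0.1705.

0.1705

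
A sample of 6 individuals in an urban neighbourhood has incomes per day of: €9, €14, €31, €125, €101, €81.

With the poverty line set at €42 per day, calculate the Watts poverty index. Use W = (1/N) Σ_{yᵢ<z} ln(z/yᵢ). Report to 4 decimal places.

Poor units: €9, €14, €31 (q = 3 of N = 6).
Log shortfalls: ln(42/9) = 1.5404; ln(42/14) = 1.0986; ln(42/31) = 0.3037.
W = 2.942740 / 6 = 0.4905.

0.4905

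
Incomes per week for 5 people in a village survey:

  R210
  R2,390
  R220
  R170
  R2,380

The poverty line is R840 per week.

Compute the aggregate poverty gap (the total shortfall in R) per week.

Poor units: R170, R210, R220 (q = 3 of N = 5).
Individual gaps: 840−170 = 670; 840−210 = 630; 840−220 = 620.
Aggregate gap = R1,920.

R1,920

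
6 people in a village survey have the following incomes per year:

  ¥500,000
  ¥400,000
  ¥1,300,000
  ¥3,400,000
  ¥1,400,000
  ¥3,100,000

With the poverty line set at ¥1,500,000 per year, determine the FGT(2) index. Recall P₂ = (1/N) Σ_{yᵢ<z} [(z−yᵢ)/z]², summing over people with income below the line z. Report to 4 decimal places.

Incomes under z: ¥400,000, ¥500,000, ¥1,300,000, ¥1,400,000 (q = 4 of N = 6).
Gap ratios (z−y)/z: (1500000−400000)/1500000 = 0.7333; (1500000−500000)/1500000 = 0.6667; (1500000−1300000)/1500000 = 0.1333; (1500000−1400000)/1500000 = 0.0667.
Squared: 0.5378; 0.4444; 0.0178; 0.0044.
Sum = 1.004444; P₂ = 1.004444 / 6 = 0.1674.

0.1674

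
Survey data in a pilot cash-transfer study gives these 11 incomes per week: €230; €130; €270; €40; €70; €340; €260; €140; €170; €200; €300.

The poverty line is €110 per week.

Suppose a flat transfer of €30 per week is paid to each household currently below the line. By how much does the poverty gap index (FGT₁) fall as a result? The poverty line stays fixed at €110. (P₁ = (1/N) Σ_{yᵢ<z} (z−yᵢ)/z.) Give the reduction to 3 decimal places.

Before: below the line — €40, €70; poverty gap index (FGT₁) = 0.09091.
After the €30 transfer: below the line — €70, €100; poverty gap index (FGT₁) = 0.04132.
Reduction = 0.09091 − 0.04132 = 0.050.

0.050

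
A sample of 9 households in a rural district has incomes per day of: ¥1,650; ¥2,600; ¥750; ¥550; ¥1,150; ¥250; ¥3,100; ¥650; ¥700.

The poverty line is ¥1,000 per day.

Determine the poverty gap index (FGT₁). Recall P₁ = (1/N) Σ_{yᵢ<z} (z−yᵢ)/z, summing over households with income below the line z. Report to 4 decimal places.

Poor units: ¥250, ¥550, ¥650, ¥700, ¥750 (q = 5 of N = 9).
Relative gaps: (1000−250)/1000 = 0.7500; (1000−550)/1000 = 0.4500; (1000−650)/1000 = 0.3500; (1000−700)/1000 = 0.3000; (1000−750)/1000 = 0.2500.
Sum of shortfalls = 2.100000; P₁ averages over all N: 2.100000 / 9 = 0.2333.

0.2333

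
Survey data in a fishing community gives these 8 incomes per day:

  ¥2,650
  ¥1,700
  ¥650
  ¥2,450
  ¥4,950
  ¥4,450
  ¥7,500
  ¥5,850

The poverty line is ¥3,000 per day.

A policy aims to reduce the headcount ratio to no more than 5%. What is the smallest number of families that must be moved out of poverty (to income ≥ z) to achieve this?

4

Currently q = 4 of N = 8 are below the line (H = 0.500).
A headcount ratio of at most 5% allows at most ⌊0.05 × 8⌋ = 0 poor families.
So at least 4 − 0 = 4 must be lifted.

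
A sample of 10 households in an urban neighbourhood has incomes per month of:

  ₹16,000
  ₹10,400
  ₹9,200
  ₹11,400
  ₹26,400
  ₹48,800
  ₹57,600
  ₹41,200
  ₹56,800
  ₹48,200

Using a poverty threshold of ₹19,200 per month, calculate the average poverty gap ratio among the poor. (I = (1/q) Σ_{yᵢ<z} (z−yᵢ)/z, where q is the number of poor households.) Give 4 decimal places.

Incomes under z: ₹9,200, ₹10,400, ₹11,400, ₹16,000 (q = 4 of N = 10).
Shortfall ratios (z−y)/z: 0.5208, 0.4583, 0.4062, 0.1667; sum = 1.552083.
The income-gap ratio divides by q (the poor only): 1.552083 / 4 = 0.3880.

0.3880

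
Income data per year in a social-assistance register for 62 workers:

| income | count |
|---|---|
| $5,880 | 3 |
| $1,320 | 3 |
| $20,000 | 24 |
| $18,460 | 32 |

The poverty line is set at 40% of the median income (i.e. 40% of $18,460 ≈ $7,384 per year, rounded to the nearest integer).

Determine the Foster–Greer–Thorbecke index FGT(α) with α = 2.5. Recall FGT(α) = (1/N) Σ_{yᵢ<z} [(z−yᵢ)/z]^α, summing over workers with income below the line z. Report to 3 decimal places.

0.030

Below z: 3×$1,320, 3×$5,880 (q = 6 of N = 62).
Gap ratios (z−y)/z: (7384−1320)/7384 = 0.8212 (×3); (7384−5880)/7384 = 0.2037 (×3).
Raised to α = 2.5: 0.61118 (×3); 0.01872 (×3).
Sum = 1.889709; FGT(2.5) = 1.889709 / 62 = 0.030.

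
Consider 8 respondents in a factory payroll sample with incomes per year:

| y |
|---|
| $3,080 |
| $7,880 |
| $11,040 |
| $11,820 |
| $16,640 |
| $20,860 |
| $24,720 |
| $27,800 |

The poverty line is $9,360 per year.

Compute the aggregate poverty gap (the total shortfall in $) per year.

$7,760

Below z: $3,080, $7,880 (q = 2 of N = 8).
Individual gaps: 9360−3080 = 6280; 9360−7880 = 1480.
Aggregate gap = $7,760.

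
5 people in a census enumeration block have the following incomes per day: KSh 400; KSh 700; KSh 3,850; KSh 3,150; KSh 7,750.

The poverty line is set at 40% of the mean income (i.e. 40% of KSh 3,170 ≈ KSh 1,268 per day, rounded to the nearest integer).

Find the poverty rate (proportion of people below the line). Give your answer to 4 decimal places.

2 of the 5 people have income below KSh 1,268.
H = 2/5 = 0.4000.

0.4000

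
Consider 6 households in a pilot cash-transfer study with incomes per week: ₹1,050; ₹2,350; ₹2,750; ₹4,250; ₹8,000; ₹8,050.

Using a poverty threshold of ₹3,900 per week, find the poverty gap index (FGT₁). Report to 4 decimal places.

0.2372

Poor units: ₹1,050, ₹2,350, ₹2,750 (q = 3 of N = 6).
Gap ratios (z−y)/z: (3900−1050)/3900 = 0.7308; (3900−2350)/3900 = 0.3974; (3900−2750)/3900 = 0.2949.
Σ = 1.423077. Dividing by the full population N = 6 gives P₁ = 0.2372.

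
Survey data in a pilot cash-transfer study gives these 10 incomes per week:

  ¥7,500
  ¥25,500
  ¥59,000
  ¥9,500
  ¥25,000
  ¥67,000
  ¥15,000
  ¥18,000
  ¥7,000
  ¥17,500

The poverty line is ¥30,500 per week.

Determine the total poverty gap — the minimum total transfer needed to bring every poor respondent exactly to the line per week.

Poor units: ¥7,000, ¥7,500, ¥9,500, ¥15,000, ¥17,500, ¥18,000, ¥25,000, ¥25,500 (q = 8 of N = 10).
Individual gaps: 30500−7000 = 23500; 30500−7500 = 23000; 30500−9500 = 21000; 30500−15000 = 15500; 30500−17500 = 13000; 30500−18000 = 12500; 30500−25000 = 5500; 30500−25500 = 5000.
Aggregate gap = ¥119,000.

¥119,000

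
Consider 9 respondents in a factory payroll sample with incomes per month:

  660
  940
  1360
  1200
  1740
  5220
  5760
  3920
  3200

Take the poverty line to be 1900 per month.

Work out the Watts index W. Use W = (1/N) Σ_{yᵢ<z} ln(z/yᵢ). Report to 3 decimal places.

0.294

Incomes under z: 660, 940, 1200, 1360, 1740 (q = 5 of N = 9).
Log shortfalls: ln(1900/660) = 1.0574; ln(1900/940) = 0.7037; ln(1900/1200) = 0.4595; ln(1900/1360) = 0.3344; ln(1900/1740) = 0.0880.
W = 2.642969 / 9 = 0.294.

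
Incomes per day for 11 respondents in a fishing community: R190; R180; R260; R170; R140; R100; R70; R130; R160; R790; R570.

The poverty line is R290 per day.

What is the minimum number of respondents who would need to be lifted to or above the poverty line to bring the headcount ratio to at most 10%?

8

9 of the 11 respondents are poor, so H = 9/11 = 0.818.
A headcount ratio of at most 10% allows at most ⌊0.10 × 11⌋ = 1 poor respondents.
So at least 9 − 1 = 8 must be lifted.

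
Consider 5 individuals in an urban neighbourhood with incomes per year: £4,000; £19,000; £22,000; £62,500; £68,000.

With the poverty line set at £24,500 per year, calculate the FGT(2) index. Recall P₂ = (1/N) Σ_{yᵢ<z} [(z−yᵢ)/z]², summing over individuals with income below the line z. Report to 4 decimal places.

0.1522

Poor units: £4,000, £19,000, £22,000 (q = 3 of N = 5).
Gap ratios (z−y)/z: (24500−4000)/24500 = 0.8367; (24500−19000)/24500 = 0.2245; (24500−22000)/24500 = 0.1020.
Squared: 0.7001; 0.0504; 0.0104.
Sum = 0.760933; P₂ = 0.760933 / 5 = 0.1522.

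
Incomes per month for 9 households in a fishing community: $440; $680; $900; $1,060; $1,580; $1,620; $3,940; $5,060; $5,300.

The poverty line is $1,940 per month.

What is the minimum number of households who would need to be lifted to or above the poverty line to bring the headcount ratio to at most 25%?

4

6 of the 9 households are poor, so H = 6/9 = 0.667.
A headcount ratio of at most 25% allows at most ⌊0.25 × 9⌋ = 2 poor households.
So at least 6 − 2 = 4 must be lifted.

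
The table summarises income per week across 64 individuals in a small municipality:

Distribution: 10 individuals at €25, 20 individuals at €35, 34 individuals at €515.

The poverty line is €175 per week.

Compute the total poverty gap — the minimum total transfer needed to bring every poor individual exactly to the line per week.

€4,300

Incomes under z: 10×€25, 20×€35 (q = 30 of N = 64).
Individual gaps: 10×(175−25) = 1500; 20×(175−35) = 2800.
Aggregate gap = €4,300.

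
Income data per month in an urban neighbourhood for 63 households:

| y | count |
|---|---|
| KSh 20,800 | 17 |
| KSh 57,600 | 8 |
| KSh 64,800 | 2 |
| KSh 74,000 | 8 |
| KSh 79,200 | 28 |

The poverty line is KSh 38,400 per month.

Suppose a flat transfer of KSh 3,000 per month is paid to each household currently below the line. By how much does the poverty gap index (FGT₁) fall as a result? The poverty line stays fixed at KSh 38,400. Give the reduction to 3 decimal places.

0.021

Before: below the line — 17×KSh 20,800; poverty gap index (FGT₁) = 0.12368.
After the KSh 3,000 transfer: below the line — 17×KSh 23,800; poverty gap index (FGT₁) = 0.10260.
Reduction = 0.12368 − 0.10260 = 0.021.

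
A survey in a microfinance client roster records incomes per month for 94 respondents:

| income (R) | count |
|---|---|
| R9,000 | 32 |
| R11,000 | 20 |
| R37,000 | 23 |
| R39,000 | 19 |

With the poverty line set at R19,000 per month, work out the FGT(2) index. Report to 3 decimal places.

0.132

Incomes under z: 32×R9,000, 20×R11,000 (q = 52 of N = 94).
Shortfall ratios: (19000−9000)/19000 = 0.5263 (×32); (19000−11000)/19000 = 0.4211 (×20).
Squared: 0.2770 (×32); 0.1773 (×20).
Sum = 12.409972; P₂ = 12.409972 / 94 = 0.132.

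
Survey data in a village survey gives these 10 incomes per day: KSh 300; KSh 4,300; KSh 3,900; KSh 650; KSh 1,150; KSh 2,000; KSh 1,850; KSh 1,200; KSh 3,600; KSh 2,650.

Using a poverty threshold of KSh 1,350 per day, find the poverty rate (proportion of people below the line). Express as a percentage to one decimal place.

4 of the 10 people have income below KSh 1,350.
H = 4/10 = 40.0%.

40.0%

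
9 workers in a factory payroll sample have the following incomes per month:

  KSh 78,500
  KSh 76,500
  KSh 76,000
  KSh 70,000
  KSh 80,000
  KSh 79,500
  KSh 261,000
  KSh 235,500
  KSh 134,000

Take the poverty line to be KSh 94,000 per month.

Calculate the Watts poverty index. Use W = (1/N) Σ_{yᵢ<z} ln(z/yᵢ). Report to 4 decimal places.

Below the line: KSh 70,000, KSh 76,000, KSh 76,500, KSh 78,500, KSh 79,500, KSh 80,000 (q = 6 of N = 9).
Log gaps: ln(94000/70000) = 0.2948; ln(94000/76000) = 0.2126; ln(94000/76500) = 0.2060; ln(94000/78500) = 0.1802; ln(94000/79500) = 0.1675; ln(94000/80000) = 0.1613.
W = 1.222367 / 9 = 0.1358.

0.1358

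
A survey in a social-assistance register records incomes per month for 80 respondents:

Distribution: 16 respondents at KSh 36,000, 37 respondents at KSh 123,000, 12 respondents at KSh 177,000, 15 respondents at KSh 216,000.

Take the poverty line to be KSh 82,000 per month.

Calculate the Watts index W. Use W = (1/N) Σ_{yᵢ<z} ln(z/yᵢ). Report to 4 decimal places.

Below z: 16×KSh 36,000 (q = 16 of N = 80).
Log shortfalls: ln(82000/36000) = 0.8232 (×16).
W = 13.171205 / 80 = 0.1646.

0.1646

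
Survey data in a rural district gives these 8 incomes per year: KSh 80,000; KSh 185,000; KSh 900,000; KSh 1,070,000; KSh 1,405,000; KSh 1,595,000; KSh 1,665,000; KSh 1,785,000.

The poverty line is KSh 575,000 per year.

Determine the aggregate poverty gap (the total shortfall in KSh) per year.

Below z: KSh 80,000, KSh 185,000 (q = 2 of N = 8).
Individual gaps: 575000−80000 = 495000; 575000−185000 = 390000.
Aggregate gap = KSh 885,000.

KSh 885,000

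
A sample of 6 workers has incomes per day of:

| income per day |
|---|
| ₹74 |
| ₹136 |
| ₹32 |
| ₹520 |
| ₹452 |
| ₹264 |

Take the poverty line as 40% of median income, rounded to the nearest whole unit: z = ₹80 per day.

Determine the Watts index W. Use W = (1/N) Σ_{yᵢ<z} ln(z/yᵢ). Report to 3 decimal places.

0.166

Poor units: ₹32, ₹74 (q = 2 of N = 6).
ln(z/y) terms: ln(80/32) = 0.9163; ln(80/74) = 0.0780.
W = 0.994252 / 6 = 0.166.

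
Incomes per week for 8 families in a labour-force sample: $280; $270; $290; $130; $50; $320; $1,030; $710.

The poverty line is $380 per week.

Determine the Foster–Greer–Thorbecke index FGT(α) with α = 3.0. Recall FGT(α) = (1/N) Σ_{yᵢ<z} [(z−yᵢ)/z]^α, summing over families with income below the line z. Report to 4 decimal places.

0.1249

Below the line: $50, $130, $270, $280, $290, $320 (q = 6 of N = 8).
Relative gaps: (380−50)/380 = 0.8684; (380−130)/380 = 0.6579; (380−270)/380 = 0.2895; (380−280)/380 = 0.2632; (380−290)/380 = 0.2368; (380−320)/380 = 0.1579.
Raised to α = 3.0: 0.65492; 0.28475; 0.02426; 0.01822; 0.01329; 0.00394.
Sum = 0.999380; FGT(3.0) = 0.999380 / 8 = 0.1249.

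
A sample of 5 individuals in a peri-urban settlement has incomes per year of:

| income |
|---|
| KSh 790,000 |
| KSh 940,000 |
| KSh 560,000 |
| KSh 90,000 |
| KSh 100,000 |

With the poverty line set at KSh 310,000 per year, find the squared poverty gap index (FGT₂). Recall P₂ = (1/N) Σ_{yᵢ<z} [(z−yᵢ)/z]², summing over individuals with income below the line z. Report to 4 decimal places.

0.1925

Below the line: KSh 90,000, KSh 100,000 (q = 2 of N = 5).
Normalized shortfalls: (310000−90000)/310000 = 0.7097; (310000−100000)/310000 = 0.6774.
Squared: 0.5036; 0.4589.
Sum = 0.962539; P₂ = 0.962539 / 5 = 0.1925.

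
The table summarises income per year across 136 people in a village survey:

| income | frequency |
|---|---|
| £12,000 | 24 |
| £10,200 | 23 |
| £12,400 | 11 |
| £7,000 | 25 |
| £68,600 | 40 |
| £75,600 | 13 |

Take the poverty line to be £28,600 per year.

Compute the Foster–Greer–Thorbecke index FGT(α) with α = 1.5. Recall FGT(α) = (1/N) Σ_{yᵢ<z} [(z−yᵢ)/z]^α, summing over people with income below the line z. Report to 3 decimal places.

0.320

Poor units: 25×£7,000, 23×£10,200, 24×£12,000, 11×£12,400 (q = 83 of N = 136).
Shortfall ratios: (28600−7000)/28600 = 0.7552 (×25); (28600−10200)/28600 = 0.6434 (×23); (28600−12000)/28600 = 0.5804 (×24); (28600−12400)/28600 = 0.5664 (×11).
Raised to α = 1.5: 0.65634 (×25); 0.51603 (×23); 0.44219 (×24); 0.42631 (×11).
Sum = 43.579417; FGT(1.5) = 43.579417 / 136 = 0.320.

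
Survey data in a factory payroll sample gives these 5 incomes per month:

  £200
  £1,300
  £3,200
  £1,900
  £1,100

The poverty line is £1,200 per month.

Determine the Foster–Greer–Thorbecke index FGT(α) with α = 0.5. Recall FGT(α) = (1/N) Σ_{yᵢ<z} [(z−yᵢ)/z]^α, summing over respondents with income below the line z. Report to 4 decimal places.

0.2403

Poor units: £200, £1,100 (q = 2 of N = 5).
Normalized shortfalls: (1200−200)/1200 = 0.8333; (1200−1100)/1200 = 0.0833.
Raised to α = 0.5: 0.91287; 0.28868.
Sum = 1.201546; FGT(0.5) = 1.201546 / 5 = 0.2403.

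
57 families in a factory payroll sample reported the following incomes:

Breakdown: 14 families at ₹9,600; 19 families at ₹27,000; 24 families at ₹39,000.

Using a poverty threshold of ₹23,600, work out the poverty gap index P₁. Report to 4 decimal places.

Below z: 14×₹9,600 (q = 14 of N = 57).
Normalized shortfalls: (23600−9600)/23600 = 0.5932 (×14).
Sum of shortfalls = 8.305085; P₁ averages over all N: 8.305085 / 57 = 0.1457.

0.1457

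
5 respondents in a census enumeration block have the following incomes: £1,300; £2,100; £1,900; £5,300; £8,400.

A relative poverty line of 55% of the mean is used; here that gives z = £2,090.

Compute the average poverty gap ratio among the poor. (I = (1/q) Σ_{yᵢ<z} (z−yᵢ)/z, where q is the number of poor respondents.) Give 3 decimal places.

Poor units: £1,300, £1,900 (q = 2 of N = 5).
Relative gaps: 0.3780, 0.0909; sum = 0.468900.
I averages over the q = 2 poor units only: 0.468900 / 2 = 0.234.

0.234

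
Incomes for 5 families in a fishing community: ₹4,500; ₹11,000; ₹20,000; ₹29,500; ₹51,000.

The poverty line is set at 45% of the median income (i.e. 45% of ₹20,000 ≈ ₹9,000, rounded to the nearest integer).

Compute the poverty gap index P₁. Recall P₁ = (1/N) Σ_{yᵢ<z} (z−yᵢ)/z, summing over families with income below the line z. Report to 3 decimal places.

Incomes under z: ₹4,500 (q = 1 of N = 5).
Relative gaps: (9000−4500)/9000 = 0.5000.
Σ = 0.500000. Dividing by the full population N = 5 gives P₁ = 0.100.

0.100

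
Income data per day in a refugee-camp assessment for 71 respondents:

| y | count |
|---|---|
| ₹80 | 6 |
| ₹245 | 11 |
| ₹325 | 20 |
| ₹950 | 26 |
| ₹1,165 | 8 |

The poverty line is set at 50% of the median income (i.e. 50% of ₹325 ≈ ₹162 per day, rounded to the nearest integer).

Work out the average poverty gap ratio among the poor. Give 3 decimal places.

Below the line: 6×₹80 (q = 6 of N = 71).
Shortfall ratios (z−y)/z: 0.5062 (×6); sum = 3.037037.
The income-gap ratio divides by q (the poor only): 3.037037 / 6 = 0.506.

0.506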